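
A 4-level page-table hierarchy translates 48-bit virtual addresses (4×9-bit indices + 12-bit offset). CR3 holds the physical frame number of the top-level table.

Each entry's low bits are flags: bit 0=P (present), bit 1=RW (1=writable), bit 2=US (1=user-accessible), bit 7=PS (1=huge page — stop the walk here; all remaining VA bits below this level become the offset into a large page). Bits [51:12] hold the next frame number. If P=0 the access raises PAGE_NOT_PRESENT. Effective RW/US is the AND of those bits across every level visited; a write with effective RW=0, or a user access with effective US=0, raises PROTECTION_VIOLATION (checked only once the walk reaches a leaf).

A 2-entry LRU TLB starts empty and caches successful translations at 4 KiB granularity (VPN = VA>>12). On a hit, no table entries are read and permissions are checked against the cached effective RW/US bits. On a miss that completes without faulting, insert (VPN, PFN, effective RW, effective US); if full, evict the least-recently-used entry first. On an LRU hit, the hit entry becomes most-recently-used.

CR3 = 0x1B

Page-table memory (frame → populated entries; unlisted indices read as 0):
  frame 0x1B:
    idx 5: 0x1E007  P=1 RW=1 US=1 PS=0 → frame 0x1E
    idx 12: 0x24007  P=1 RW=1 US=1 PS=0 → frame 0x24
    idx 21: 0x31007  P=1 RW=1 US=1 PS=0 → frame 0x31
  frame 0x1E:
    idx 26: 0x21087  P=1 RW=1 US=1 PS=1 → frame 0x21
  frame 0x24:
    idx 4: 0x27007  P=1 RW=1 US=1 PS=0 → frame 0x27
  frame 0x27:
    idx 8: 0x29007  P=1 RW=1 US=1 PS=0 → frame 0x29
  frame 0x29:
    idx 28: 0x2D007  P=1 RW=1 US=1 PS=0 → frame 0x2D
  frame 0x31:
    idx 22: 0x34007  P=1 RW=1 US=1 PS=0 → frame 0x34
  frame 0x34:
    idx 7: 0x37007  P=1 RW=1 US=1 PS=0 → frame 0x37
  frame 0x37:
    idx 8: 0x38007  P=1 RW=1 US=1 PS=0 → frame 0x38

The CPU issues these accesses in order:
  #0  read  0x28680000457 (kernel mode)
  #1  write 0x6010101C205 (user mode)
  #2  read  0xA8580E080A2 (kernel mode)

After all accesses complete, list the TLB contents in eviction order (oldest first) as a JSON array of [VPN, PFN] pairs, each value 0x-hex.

Trace:
#0 VA=0x28680000457 (r,kernel):
  L0: frame=0x1B idx=5 entry=0x1E007 [P=1 RW=1 US=1 PS=0]
  L1: frame=0x1E idx=26 entry=0x21087 [P=1 RW=1 US=1 PS=1]
  → PA=0x21457 (huge @L1)  (2 entries read)
#1 VA=0x6010101C205 (w,user):
  L0: frame=0x1B idx=12 entry=0x24007 [P=1 RW=1 US=1 PS=0]
  L1: frame=0x24 idx=4 entry=0x27007 [P=1 RW=1 US=1 PS=0]
  L2: frame=0x27 idx=8 entry=0x29007 [P=1 RW=1 US=1 PS=0]
  L3: frame=0x29 idx=28 entry=0x2D007 [P=1 RW=1 US=1 PS=0]
  → PA=0x2D205  (4 entries read)
#2 VA=0xA8580E080A2 (r,kernel):
  L0: frame=0x1B idx=21 entry=0x31007 [P=1 RW=1 US=1 PS=0]
  L1: frame=0x31 idx=22 entry=0x34007 [P=1 RW=1 US=1 PS=0]
  L2: frame=0x34 idx=7 entry=0x37007 [P=1 RW=1 US=1 PS=0]
  L3: frame=0x37 idx=8 entry=0x38007 [P=1 RW=1 US=1 PS=0]
  → PA=0x380A2  (4 entries read)

TLB: [["0x6010101C", "0x2D"], ["0xA8580E08", "0x38"]]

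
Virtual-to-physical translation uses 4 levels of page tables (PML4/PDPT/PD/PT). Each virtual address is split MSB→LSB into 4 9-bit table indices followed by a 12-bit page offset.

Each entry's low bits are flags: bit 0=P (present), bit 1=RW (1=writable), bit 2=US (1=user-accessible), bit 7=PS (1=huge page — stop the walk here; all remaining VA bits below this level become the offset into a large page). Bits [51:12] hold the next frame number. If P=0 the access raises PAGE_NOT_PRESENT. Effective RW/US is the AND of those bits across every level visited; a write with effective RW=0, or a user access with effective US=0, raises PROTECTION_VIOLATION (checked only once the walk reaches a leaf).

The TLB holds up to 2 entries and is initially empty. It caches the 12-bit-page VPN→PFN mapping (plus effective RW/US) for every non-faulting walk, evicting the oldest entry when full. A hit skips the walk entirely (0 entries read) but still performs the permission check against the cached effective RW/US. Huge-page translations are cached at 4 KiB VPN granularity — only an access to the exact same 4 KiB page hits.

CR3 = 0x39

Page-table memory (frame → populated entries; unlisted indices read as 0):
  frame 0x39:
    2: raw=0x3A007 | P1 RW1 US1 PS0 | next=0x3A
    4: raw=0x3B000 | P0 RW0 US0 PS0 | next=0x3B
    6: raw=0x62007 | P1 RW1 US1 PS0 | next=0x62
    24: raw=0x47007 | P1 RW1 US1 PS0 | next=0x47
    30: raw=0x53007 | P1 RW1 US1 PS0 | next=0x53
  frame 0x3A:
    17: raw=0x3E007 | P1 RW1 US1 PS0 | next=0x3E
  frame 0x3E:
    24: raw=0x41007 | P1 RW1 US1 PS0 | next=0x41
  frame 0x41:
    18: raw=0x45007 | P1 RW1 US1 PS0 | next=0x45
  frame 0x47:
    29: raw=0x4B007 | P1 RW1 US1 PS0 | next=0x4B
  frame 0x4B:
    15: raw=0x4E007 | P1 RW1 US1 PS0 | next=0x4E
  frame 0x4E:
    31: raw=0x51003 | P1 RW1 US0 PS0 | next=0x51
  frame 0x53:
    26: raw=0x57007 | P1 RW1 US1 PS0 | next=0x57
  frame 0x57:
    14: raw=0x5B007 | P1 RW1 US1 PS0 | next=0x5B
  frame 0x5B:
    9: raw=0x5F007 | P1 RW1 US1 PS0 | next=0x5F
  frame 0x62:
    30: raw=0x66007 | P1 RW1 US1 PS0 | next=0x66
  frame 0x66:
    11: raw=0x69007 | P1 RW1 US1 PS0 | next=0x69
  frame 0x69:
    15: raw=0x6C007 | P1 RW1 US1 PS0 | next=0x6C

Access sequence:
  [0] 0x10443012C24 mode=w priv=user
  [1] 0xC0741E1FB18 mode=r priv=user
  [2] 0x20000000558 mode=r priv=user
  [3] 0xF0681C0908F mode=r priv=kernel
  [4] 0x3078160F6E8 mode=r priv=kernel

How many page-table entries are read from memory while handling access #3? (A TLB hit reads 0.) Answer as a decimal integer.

Walk each access:
#0 VA=0x10443012C24 (w,user):
  L0 @0x39[2] → 0x3A007  P=1,RW=1,US=1,PS=0
  L1 @0x3A[17] → 0x3E007  P=1,RW=1,US=1,PS=0
  L2 @0x3E[24] → 0x41007  P=1,RW=1,US=1,PS=0
  L3 @0x41[18] → 0x45007  P=1,RW=1,US=1,PS=0
  ✓ 0x45C24  — 4 lookups
#1 VA=0xC0741E1FB18 (r,user):
  L0 @0x39[24] → 0x47007  P=1,RW=1,US=1,PS=0
  L1 @0x47[29] → 0x4B007  P=1,RW=1,US=1,PS=0
  L2 @0x4B[15] → 0x4E007  P=1,RW=1,US=1,PS=0
  L3 @0x4E[31] → 0x51003  P=1,RW=1,US=0,PS=0
  → PROTECTION_VIOLATION  (4 entries read)
#2 VA=0x20000000558 (r,user):
  L0 @0x39[4] → 0x3B000  P=0,RW=0,US=0,PS=0
  → PAGE_NOT_PRESENT  (1 entries read)
#3 VA=0xF0681C0908F (r,kernel):
  L0 @0x39[30] → 0x53007  P=1,RW=1,US=1,PS=0
  L1 @0x53[26] → 0x57007  P=1,RW=1,US=1,PS=0
  L2 @0x57[14] → 0x5B007  P=1,RW=1,US=1,PS=0
  L3 @0x5B[9] → 0x5F007  P=1,RW=1,US=1,PS=0
  ✓ 0x5F08F  — 4 lookups
#4 VA=0x3078160F6E8 (r,kernel):
  L0 @0x39[6] → 0x62007  P=1,RW=1,US=1,PS=0
  L1 @0x62[30] → 0x66007  P=1,RW=1,US=1,PS=0
  L2 @0x66[11] → 0x69007  P=1,RW=1,US=1,PS=0
  L3 @0x69[15] → 0x6C007  P=1,RW=1,US=1,PS=0
  ✓ 0x6C6E8  — 4 lookups

Entries read for #3: 4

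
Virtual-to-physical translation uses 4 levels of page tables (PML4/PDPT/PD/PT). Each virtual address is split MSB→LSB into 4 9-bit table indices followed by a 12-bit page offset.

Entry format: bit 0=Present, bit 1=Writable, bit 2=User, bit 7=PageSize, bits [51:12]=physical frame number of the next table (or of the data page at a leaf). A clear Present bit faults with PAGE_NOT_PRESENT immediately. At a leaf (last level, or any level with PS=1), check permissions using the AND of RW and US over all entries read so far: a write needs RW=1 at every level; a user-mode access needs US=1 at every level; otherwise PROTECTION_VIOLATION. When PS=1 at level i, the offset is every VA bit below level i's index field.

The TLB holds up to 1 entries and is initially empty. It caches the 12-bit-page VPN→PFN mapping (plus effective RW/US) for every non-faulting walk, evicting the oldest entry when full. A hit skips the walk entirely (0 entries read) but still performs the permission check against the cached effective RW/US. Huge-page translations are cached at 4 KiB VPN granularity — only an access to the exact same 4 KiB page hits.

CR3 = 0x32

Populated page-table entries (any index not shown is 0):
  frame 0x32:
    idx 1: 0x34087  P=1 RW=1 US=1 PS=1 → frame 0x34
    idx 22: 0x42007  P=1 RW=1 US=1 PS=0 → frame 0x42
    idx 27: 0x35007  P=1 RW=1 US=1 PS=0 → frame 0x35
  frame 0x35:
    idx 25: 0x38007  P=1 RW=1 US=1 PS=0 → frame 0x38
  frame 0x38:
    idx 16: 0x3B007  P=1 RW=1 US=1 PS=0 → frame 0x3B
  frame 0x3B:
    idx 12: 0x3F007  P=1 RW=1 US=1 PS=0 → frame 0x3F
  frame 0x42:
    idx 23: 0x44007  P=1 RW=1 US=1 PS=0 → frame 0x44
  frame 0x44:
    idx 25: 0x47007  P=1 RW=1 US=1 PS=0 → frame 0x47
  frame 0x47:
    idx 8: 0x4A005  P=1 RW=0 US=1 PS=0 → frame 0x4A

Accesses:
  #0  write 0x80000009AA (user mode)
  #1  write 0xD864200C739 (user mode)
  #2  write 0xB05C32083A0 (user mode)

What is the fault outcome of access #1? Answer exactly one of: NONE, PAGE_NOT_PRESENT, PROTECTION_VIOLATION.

Walk each access:
#0 VA=0x80000009AA (w,user):
  lvl0: tbl 0x32, slot 1 ⇒ 0x34087 (P1/RW1/US1/PS1)
  ✓ 0x349AA (huge @L0)  — 1 lookups
#1 VA=0xD864200C739 (w,user):
  lvl0: tbl 0x32, slot 27 ⇒ 0x35007 (P1/RW1/US1/PS0)
  lvl1: tbl 0x35, slot 25 ⇒ 0x38007 (P1/RW1/US1/PS0)
  lvl2: tbl 0x38, slot 16 ⇒ 0x3B007 (P1/RW1/US1/PS0)
  lvl3: tbl 0x3B, slot 12 ⇒ 0x3F007 (P1/RW1/US1/PS0)
  ✓ 0x3F739  — 4 lookups
#2 VA=0xB05C32083A0 (w,user):
  lvl0: tbl 0x32, slot 22 ⇒ 0x42007 (P1/RW1/US1/PS0)
  lvl1: tbl 0x42, slot 23 ⇒ 0x44007 (P1/RW1/US1/PS0)
  lvl2: tbl 0x44, slot 25 ⇒ 0x47007 (P1/RW1/US1/PS0)
  lvl3: tbl 0x47, slot 8 ⇒ 0x4A005 (P1/RW0/US1/PS0)
  ✗ PROTECTION_VIOLATION  [4 reads]

Access #1 fault: NONE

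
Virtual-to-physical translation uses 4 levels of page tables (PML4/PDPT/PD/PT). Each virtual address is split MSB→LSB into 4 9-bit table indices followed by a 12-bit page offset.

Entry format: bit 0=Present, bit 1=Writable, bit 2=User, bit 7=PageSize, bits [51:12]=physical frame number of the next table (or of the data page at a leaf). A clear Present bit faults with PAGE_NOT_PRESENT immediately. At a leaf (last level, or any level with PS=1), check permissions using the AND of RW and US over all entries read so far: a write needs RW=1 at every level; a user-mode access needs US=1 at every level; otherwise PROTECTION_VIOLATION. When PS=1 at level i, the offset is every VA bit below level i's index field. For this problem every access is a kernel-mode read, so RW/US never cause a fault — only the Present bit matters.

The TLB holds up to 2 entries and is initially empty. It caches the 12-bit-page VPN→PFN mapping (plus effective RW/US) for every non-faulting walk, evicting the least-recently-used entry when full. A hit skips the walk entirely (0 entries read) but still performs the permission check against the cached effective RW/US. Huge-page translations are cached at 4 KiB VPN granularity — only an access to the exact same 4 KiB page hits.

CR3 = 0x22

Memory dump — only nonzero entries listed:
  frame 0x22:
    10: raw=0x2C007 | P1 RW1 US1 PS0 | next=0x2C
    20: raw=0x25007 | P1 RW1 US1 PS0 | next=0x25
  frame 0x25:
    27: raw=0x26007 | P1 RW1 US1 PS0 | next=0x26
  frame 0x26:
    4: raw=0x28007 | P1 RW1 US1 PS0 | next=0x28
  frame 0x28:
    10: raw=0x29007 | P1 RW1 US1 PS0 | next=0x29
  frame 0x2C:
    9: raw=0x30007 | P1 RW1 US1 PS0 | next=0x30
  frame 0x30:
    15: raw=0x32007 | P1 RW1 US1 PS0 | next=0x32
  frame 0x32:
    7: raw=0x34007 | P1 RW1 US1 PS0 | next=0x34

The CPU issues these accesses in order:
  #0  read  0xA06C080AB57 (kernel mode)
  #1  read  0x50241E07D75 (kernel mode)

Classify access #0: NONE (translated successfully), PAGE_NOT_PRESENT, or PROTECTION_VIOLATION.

Walk each access:
#0 VA=0xA06C080AB57 (r,kernel):
  [0] read 0x22 idx=20: raw=0x25007 flags P=1 W=1 U=1 S=0
  [1] read 0x25 idx=27: raw=0x26007 flags P=1 W=1 U=1 S=0
  [2] read 0x26 idx=4: raw=0x28007 flags P=1 W=1 U=1 S=0
  [3] read 0x28 idx=10: raw=0x29007 flags P=1 W=1 U=1 S=0
  ⇒ phys 0x29B57  [4 reads]
#1 VA=0x50241E07D75 (r,kernel):
  [0] read 0x22 idx=10: raw=0x2C007 flags P=1 W=1 U=1 S=0
  [1] read 0x2C idx=9: raw=0x30007 flags P=1 W=1 U=1 S=0
  [2] read 0x30 idx=15: raw=0x32007 flags P=1 W=1 U=1 S=0
  [3] read 0x32 idx=7: raw=0x34007 flags P=1 W=1 U=1 S=0
  ⇒ phys 0x34D75  [4 reads]

Access #0 fault: NONE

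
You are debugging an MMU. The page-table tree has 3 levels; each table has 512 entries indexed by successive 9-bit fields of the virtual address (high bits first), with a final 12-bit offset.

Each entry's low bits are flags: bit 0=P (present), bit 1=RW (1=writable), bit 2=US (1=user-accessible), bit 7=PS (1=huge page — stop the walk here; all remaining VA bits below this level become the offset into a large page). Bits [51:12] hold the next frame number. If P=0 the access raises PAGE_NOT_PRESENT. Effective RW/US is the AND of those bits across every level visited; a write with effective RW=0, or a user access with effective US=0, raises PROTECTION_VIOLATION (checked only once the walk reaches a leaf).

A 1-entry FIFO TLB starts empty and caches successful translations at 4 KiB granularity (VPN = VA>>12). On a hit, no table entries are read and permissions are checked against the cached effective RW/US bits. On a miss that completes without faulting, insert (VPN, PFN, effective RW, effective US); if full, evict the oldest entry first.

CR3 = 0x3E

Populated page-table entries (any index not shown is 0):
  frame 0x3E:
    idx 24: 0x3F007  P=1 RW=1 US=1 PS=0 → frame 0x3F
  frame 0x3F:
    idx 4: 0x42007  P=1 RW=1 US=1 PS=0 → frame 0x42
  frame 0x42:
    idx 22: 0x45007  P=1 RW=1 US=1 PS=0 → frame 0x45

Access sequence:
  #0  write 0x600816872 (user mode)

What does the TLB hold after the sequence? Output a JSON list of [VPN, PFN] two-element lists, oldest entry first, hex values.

Walk each access:
#0 VA=0x600816872 (w,user):
  L0: frame=0x3E idx=24 entry=0x3F007 [P=1 RW=1 US=1 PS=0]
  L1: frame=0x3F idx=4 entry=0x42007 [P=1 RW=1 US=1 PS=0]
  L2: frame=0x42 idx=22 entry=0x45007 [P=1 RW=1 US=1 PS=0]
  ✓ 0x45872  — 3 lookups

TLB: [["0x600816", "0x45"]]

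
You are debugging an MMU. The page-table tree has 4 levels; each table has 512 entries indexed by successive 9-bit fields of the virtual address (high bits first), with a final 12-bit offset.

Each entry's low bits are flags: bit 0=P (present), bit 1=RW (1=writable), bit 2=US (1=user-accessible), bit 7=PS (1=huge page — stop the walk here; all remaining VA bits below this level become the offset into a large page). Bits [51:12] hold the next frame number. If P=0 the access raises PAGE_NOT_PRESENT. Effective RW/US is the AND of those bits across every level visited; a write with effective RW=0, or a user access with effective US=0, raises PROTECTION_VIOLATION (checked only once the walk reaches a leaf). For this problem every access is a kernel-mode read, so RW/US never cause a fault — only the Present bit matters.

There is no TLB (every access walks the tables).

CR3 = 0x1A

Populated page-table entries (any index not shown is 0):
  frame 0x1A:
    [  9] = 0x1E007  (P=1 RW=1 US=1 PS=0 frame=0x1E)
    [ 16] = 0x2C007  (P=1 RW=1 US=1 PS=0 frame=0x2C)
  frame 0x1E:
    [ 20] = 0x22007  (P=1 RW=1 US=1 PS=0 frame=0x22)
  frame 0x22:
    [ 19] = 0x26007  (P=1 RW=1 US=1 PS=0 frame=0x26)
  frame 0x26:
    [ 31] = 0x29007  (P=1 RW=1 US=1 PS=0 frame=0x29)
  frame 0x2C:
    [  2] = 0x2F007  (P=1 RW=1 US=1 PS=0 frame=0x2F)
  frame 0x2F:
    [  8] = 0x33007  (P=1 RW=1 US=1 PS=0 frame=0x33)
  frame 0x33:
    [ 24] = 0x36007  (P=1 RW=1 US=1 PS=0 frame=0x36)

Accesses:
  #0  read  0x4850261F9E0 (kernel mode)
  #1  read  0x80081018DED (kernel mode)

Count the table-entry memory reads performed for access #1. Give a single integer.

Trace:
#0 VA=0x4850261F9E0 (r,kernel):
  L0: frame=0x1A idx=9 entry=0x1E007 [P=1 RW=1 US=1 PS=0]
  L1: frame=0x1E idx=20 entry=0x22007 [P=1 RW=1 US=1 PS=0]
  L2: frame=0x22 idx=19 entry=0x26007 [P=1 RW=1 US=1 PS=0]
  L3: frame=0x26 idx=31 entry=0x29007 [P=1 RW=1 US=1 PS=0]
  → PA=0x299E0  (4 entries read)
#1 VA=0x80081018DED (r,kernel):
  L0: frame=0x1A idx=16 entry=0x2C007 [P=1 RW=1 US=1 PS=0]
  L1: frame=0x2C idx=2 entry=0x2F007 [P=1 RW=1 US=1 PS=0]
  L2: frame=0x2F idx=8 entry=0x33007 [P=1 RW=1 US=1 PS=0]
  L3: frame=0x33 idx=24 entry=0x36007 [P=1 RW=1 US=1 PS=0]
  → PA=0x36DED  (4 entries read)

Entries read for #1: 4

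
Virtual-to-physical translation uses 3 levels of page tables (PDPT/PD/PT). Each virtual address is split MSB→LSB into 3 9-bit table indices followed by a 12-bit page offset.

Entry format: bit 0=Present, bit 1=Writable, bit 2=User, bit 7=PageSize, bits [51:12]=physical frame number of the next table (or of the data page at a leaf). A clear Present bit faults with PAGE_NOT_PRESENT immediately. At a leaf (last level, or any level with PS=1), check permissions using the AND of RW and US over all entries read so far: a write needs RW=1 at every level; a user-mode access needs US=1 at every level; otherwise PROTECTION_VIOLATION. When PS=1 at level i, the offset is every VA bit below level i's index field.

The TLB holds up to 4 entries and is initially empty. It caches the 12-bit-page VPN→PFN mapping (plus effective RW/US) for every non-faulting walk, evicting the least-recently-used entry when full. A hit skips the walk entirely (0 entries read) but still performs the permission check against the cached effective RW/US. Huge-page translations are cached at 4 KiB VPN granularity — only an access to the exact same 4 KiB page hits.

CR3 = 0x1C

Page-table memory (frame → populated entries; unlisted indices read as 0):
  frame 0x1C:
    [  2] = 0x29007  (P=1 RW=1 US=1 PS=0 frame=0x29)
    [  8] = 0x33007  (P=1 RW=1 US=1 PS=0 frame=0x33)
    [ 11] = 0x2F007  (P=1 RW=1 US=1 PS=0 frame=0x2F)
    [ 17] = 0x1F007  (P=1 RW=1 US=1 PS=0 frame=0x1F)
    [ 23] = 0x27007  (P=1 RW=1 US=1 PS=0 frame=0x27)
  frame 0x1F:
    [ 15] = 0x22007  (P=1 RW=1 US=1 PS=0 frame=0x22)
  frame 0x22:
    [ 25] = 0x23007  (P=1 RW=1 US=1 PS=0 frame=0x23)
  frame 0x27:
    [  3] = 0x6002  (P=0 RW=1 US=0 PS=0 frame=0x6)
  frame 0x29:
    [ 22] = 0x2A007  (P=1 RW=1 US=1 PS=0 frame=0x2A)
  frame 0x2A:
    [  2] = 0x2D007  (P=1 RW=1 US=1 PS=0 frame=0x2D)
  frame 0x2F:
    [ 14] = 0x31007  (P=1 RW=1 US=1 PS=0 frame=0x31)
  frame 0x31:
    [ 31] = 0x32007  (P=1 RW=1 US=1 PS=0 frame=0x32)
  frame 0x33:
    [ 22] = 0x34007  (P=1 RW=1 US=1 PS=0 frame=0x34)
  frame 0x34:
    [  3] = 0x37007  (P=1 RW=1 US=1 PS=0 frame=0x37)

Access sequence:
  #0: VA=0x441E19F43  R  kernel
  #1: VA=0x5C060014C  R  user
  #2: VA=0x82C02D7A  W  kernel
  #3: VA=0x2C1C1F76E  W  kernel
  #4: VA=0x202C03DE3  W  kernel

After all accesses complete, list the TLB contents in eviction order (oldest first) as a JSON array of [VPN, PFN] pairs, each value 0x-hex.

Trace:
#0 VA=0x441E19F43 (r,kernel):
  L0: frame=0x1C idx=17 entry=0x1F007 [P=1 RW=1 US=1 PS=0]
  L1: frame=0x1F idx=15 entry=0x22007 [P=1 RW=1 US=1 PS=0]
  L2: frame=0x22 idx=25 entry=0x23007 [P=1 RW=1 US=1 PS=0]
  ✓ 0x23F43  — 3 lookups
#1 VA=0x5C060014C (r,user):
  L0: frame=0x1C idx=23 entry=0x27007 [P=1 RW=1 US=1 PS=0]
  L1: frame=0x27 idx=3 entry=0x6002 [P=0 RW=1 US=0 PS=0]
  ✗ PAGE_NOT_PRESENT  [2 reads]
#2 VA=0x82C02D7A (w,kernel):
  L0: frame=0x1C idx=2 entry=0x29007 [P=1 RW=1 US=1 PS=0]
  L1: frame=0x29 idx=22 entry=0x2A007 [P=1 RW=1 US=1 PS=0]
  L2: frame=0x2A idx=2 entry=0x2D007 [P=1 RW=1 US=1 PS=0]
  ✓ 0x2DD7A  — 3 lookups
#3 VA=0x2C1C1F76E (w,kernel):
  L0: frame=0x1C idx=11 entry=0x2F007 [P=1 RW=1 US=1 PS=0]
  L1: frame=0x2F idx=14 entry=0x31007 [P=1 RW=1 US=1 PS=0]
  L2: frame=0x31 idx=31 entry=0x32007 [P=1 RW=1 US=1 PS=0]
  ✓ 0x3276E  — 3 lookups
#4 VA=0x202C03DE3 (w,kernel):
  L0: frame=0x1C idx=8 entry=0x33007 [P=1 RW=1 US=1 PS=0]
  L1: frame=0x33 idx=22 entry=0x34007 [P=1 RW=1 US=1 PS=0]
  L2: frame=0x34 idx=3 entry=0x37007 [P=1 RW=1 US=1 PS=0]
  ✓ 0x37DE3  — 3 lookups

TLB: [["0x441E19", "0x23"], ["0x82C02", "0x2D"], ["0x2C1C1F", "0x32"], ["0x202C03", "0x37"]]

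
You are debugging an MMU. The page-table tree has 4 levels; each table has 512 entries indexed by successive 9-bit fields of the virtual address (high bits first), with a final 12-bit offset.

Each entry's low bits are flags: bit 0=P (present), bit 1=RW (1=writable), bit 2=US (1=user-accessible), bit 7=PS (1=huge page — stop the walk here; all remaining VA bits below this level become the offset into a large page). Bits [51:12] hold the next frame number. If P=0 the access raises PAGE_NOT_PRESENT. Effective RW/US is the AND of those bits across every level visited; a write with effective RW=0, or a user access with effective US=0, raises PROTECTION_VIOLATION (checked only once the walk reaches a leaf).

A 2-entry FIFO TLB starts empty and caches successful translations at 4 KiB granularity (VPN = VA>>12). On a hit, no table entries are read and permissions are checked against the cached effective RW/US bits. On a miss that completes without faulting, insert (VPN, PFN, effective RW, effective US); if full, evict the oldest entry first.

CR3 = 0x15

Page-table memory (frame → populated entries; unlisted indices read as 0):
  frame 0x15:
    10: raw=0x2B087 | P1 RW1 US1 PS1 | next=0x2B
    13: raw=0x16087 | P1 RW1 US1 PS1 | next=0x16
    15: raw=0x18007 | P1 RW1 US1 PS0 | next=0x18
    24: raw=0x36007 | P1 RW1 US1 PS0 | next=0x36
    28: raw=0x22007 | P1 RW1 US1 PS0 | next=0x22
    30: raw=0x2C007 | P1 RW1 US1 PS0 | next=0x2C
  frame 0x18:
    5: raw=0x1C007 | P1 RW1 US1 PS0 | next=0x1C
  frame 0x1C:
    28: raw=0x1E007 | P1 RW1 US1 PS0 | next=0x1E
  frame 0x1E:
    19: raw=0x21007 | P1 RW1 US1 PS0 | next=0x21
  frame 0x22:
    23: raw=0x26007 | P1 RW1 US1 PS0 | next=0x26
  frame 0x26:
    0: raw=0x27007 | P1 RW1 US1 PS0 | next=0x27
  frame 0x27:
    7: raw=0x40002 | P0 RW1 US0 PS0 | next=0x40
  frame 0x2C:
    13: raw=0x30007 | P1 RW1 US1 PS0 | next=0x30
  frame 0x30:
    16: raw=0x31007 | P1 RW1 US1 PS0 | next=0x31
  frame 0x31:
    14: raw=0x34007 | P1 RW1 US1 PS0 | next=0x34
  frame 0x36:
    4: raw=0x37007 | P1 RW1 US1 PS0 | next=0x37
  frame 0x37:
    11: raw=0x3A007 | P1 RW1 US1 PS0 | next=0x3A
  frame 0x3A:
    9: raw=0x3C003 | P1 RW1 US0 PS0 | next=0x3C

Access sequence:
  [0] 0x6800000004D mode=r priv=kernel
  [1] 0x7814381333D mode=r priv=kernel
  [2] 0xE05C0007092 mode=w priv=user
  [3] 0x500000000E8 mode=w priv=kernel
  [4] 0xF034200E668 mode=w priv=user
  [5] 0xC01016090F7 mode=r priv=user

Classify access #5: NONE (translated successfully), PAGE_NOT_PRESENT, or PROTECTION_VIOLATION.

Walk each access:
#0 VA=0x6800000004D (r,kernel):
  L0 @0x15[13] → 0x16087  P=1,RW=1,US=1,PS=1
  ✓ 0x1604D (huge @L0)  — 1 lookups
#1 VA=0x7814381333D (r,kernel):
  L0 @0x15[15] → 0x18007  P=1,RW=1,US=1,PS=0
  L1 @0x18[5] → 0x1C007  P=1,RW=1,US=1,PS=0
  L2 @0x1C[28] → 0x1E007  P=1,RW=1,US=1,PS=0
  L3 @0x1E[19] → 0x21007  P=1,RW=1,US=1,PS=0
  ✓ 0x2133D  — 4 lookups
#2 VA=0xE05C0007092 (w,user):
  L0 @0x15[28] → 0x22007  P=1,RW=1,US=1,PS=0
  L1 @0x22[23] → 0x26007  P=1,RW=1,US=1,PS=0
  L2 @0x26[0] → 0x27007  P=1,RW=1,US=1,PS=0
  L3 @0x27[7] → 0x40002  P=0,RW=1,US=0,PS=0
  ✗ PAGE_NOT_PRESENT  [4 reads]
#3 VA=0x500000000E8 (w,kernel):
  L0 @0x15[10] → 0x2B087  P=1,RW=1,US=1,PS=1
  ✓ 0x2B0E8 (huge @L0)  — 1 lookups
#4 VA=0xF034200E668 (w,user):
  L0 @0x15[30] → 0x2C007  P=1,RW=1,US=1,PS=0
  L1 @0x2C[13] → 0x30007  P=1,RW=1,US=1,PS=0
  L2 @0x30[16] → 0x31007  P=1,RW=1,US=1,PS=0
  L3 @0x31[14] → 0x34007  P=1,RW=1,US=1,PS=0
  ✓ 0x34668  — 4 lookups
#5 VA=0xC01016090F7 (r,user):
  L0 @0x15[24] → 0x36007  P=1,RW=1,US=1,PS=0
  L1 @0x36[4] → 0x37007  P=1,RW=1,US=1,PS=0
  L2 @0x37[11] → 0x3A007  P=1,RW=1,US=1,PS=0
  L3 @0x3A[9] → 0x3C003  P=1,RW=1,US=0,PS=0
  ✗ PROTECTION_VIOLATION  [4 reads]

Access #5 fault: PROTECTION_VIOLATION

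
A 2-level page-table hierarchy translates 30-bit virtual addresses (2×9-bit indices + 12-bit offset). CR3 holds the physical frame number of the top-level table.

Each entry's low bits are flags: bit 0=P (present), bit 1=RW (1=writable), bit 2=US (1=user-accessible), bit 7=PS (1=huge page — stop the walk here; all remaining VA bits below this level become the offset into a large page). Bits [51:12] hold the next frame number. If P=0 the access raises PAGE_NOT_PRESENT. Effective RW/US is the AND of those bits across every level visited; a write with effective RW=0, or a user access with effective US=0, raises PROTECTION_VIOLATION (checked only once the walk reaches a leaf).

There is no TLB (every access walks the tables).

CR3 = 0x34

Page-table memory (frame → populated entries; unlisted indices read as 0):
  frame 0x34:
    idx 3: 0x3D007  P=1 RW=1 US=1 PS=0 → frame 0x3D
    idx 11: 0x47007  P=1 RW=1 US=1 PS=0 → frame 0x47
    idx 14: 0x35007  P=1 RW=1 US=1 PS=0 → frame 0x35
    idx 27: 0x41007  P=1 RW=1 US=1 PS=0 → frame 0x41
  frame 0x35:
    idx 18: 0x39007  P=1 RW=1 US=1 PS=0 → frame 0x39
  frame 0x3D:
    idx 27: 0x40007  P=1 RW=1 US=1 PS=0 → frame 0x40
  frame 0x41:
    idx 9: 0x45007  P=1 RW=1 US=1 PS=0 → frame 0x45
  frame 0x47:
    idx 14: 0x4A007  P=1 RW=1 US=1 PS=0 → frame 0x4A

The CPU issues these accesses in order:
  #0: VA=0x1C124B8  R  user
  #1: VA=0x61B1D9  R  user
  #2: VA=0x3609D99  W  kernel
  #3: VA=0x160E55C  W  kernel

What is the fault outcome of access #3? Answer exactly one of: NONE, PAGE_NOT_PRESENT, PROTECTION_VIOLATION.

Per-access translation:
#0 VA=0x1C124B8 (r,user):
  [0] read 0x34 idx=14: raw=0x35007 flags P=1 W=1 U=1 S=0
  [1] read 0x35 idx=18: raw=0x39007 flags P=1 W=1 U=1 S=0
  ✓ 0x394B8  — 2 lookups
#1 VA=0x61B1D9 (r,user):
  [0] read 0x34 idx=3: raw=0x3D007 flags P=1 W=1 U=1 S=0
  [1] read 0x3D idx=27: raw=0x40007 flags P=1 W=1 U=1 S=0
  ✓ 0x401D9  — 2 lookups
#2 VA=0x3609D99 (w,kernel):
  [0] read 0x34 idx=27: raw=0x41007 flags P=1 W=1 U=1 S=0
  [1] read 0x41 idx=9: raw=0x45007 flags P=1 W=1 U=1 S=0
  ✓ 0x45D99  — 2 lookups
#3 VA=0x160E55C (w,kernel):
  [0] read 0x34 idx=11: raw=0x47007 flags P=1 W=1 U=1 S=0
  [1] read 0x47 idx=14: raw=0x4A007 flags P=1 W=1 U=1 S=0
  ✓ 0x4A55C  — 2 lookups

Access #3 fault: NONE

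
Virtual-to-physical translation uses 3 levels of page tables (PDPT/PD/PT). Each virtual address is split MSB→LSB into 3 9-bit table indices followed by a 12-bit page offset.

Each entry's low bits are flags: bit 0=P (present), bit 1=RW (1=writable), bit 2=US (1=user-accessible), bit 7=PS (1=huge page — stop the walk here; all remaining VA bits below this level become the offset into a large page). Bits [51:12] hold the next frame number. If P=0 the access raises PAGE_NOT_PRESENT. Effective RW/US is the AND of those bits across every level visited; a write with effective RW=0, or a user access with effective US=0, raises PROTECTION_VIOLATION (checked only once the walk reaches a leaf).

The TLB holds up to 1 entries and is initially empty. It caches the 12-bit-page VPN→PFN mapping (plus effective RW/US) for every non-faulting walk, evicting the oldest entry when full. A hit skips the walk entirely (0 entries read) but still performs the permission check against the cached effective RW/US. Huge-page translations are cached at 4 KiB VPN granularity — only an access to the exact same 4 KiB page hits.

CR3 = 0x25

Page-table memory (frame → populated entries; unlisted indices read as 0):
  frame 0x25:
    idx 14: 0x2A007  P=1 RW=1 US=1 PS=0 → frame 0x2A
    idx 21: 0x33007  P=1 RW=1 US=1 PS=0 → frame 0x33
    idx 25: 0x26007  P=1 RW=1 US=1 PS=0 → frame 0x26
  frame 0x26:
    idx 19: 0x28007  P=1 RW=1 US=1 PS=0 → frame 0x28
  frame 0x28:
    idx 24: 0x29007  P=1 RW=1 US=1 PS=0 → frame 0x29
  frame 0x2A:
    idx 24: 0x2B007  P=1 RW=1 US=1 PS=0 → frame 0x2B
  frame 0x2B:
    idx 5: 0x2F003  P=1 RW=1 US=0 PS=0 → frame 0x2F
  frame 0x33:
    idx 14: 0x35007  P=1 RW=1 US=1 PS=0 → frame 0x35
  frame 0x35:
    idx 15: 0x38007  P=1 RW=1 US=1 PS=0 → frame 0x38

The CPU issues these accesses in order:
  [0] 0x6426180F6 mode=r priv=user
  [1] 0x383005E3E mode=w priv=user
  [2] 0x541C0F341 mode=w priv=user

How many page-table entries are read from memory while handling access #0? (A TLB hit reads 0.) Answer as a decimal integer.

Walk each access:
#0 VA=0x6426180F6 (r,user):
  [0] read 0x25 idx=25: raw=0x26007 flags P=1 W=1 U=1 S=0
  [1] read 0x26 idx=19: raw=0x28007 flags P=1 W=1 U=1 S=0
  [2] read 0x28 idx=24: raw=0x29007 flags P=1 W=1 U=1 S=0
  → PA=0x290F6  (3 entries read)
#1 VA=0x383005E3E (w,user):
  [0] read 0x25 idx=14: raw=0x2A007 flags P=1 W=1 U=1 S=0
  [1] read 0x2A idx=24: raw=0x2B007 flags P=1 W=1 U=1 S=0
  [2] read 0x2B idx=5: raw=0x2F003 flags P=1 W=1 U=0 S=0
  ✗ PROTECTION_VIOLATION  [3 reads]
#2 VA=0x541C0F341 (w,user):
  [0] read 0x25 idx=21: raw=0x33007 flags P=1 W=1 U=1 S=0
  [1] read 0x33 idx=14: raw=0x35007 flags P=1 W=1 U=1 S=0
  [2] read 0x35 idx=15: raw=0x38007 flags P=1 W=1 U=1 S=0
  → PA=0x38341  (3 entries read)

Entries read for #0: 3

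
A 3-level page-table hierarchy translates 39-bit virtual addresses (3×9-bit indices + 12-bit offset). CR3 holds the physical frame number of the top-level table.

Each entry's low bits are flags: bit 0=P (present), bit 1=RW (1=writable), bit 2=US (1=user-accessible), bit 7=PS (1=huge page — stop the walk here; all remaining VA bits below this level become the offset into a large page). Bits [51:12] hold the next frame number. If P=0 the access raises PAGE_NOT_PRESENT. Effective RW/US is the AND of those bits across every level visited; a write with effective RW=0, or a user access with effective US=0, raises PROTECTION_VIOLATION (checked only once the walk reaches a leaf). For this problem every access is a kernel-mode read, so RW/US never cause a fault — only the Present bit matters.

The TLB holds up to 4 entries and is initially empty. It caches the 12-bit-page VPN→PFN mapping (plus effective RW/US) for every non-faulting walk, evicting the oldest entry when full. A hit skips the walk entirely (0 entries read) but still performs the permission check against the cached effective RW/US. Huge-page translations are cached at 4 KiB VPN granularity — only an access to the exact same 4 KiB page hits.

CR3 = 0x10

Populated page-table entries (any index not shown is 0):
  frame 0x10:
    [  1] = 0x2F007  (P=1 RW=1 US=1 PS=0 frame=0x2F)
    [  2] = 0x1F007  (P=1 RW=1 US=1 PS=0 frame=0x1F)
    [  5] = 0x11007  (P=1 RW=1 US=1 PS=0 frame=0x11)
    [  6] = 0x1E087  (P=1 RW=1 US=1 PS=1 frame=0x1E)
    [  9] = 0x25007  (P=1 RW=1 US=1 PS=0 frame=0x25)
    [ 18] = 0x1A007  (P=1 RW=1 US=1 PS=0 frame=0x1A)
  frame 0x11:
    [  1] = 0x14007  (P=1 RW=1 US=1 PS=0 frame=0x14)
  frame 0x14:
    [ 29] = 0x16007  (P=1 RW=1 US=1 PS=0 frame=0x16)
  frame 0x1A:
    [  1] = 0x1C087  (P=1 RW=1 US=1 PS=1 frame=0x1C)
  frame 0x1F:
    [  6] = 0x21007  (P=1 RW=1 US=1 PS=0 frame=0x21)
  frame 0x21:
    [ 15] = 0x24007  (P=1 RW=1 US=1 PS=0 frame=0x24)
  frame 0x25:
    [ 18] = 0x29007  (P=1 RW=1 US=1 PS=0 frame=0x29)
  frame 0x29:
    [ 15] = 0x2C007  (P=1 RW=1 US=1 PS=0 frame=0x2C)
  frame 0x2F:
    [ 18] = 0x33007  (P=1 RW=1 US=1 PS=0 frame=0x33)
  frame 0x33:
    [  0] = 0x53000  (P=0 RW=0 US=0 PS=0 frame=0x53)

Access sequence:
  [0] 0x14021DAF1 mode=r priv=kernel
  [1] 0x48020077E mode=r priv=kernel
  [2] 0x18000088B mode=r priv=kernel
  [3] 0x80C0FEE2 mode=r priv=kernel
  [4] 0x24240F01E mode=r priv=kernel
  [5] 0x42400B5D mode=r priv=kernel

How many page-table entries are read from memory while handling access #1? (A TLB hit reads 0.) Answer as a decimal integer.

Per-access translation:
#0 VA=0x14021DAF1 (r,kernel):
  lvl0: tbl 0x10, slot 5 ⇒ 0x11007 (P1/RW1/US1/PS0)
  lvl1: tbl 0x11, slot 1 ⇒ 0x14007 (P1/RW1/US1/PS0)
  lvl2: tbl 0x14, slot 29 ⇒ 0x16007 (P1/RW1/US1/PS0)
  ⇒ phys 0x16AF1  [3 reads]
#1 VA=0x48020077E (r,kernel):
  lvl0: tbl 0x10, slot 18 ⇒ 0x1A007 (P1/RW1/US1/PS0)
  lvl1: tbl 0x1A, slot 1 ⇒ 0x1C087 (P1/RW1/US1/PS1)
  ⇒ phys 0x1C77E (huge @L1)  [2 reads]
#2 VA=0x18000088B (r,kernel):
  lvl0: tbl 0x10, slot 6 ⇒ 0x1E087 (P1/RW1/US1/PS1)
  ⇒ phys 0x1E88B (huge @L0)  [1 reads]
#3 VA=0x80C0FEE2 (r,kernel):
  lvl0: tbl 0x10, slot 2 ⇒ 0x1F007 (P1/RW1/US1/PS0)
  lvl1: tbl 0x1F, slot 6 ⇒ 0x21007 (P1/RW1/US1/PS0)
  lvl2: tbl 0x21, slot 15 ⇒ 0x24007 (P1/RW1/US1/PS0)
  ⇒ phys 0x24EE2  [3 reads]
#4 VA=0x24240F01E (r,kernel):
  lvl0: tbl 0x10, slot 9 ⇒ 0x25007 (P1/RW1/US1/PS0)
  lvl1: tbl 0x25, slot 18 ⇒ 0x29007 (P1/RW1/US1/PS0)
  lvl2: tbl 0x29, slot 15 ⇒ 0x2C007 (P1/RW1/US1/PS0)
  ⇒ phys 0x2C01E  [3 reads]
#5 VA=0x42400B5D (r,kernel):
  lvl0: tbl 0x10, slot 1 ⇒ 0x2F007 (P1/RW1/US1/PS0)
  lvl1: tbl 0x2F, slot 18 ⇒ 0x33007 (P1/RW1/US1/PS0)
  lvl2: tbl 0x33, slot 0 ⇒ 0x53000 (P0/RW0/US0/PS0)
  ✗ PAGE_NOT_PRESENT  [3 reads]

Entries read for #1: 2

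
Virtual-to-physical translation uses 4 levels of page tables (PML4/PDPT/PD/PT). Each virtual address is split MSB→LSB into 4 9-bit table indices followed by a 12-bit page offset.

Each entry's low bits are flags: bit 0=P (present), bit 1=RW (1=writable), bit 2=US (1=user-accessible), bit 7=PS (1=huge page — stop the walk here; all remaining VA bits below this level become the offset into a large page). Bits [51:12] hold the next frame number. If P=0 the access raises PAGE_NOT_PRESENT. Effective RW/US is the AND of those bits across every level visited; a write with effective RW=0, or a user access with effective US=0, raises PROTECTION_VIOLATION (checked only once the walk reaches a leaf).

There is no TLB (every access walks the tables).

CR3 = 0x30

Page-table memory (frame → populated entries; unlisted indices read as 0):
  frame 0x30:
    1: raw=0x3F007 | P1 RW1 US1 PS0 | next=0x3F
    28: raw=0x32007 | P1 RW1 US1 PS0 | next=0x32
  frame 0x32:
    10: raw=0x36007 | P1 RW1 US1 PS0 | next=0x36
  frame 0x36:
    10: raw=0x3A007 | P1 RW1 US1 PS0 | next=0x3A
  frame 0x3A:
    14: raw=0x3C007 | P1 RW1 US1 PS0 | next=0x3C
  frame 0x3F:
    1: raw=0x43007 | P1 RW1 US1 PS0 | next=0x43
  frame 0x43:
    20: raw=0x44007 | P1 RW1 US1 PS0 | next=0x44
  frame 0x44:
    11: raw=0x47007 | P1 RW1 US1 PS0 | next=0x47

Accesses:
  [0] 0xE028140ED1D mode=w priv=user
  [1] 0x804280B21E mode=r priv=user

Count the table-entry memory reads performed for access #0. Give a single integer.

Per-access translation:
#0 VA=0xE028140ED1D (w,user):
  L0 @0x30[28] → 0x32007  P=1,RW=1,US=1,PS=0
  L1 @0x32[10] → 0x36007  P=1,RW=1,US=1,PS=0
  L2 @0x36[10] → 0x3A007  P=1,RW=1,US=1,PS=0
  L3 @0x3A[14] → 0x3C007  P=1,RW=1,US=1,PS=0
  → PA=0x3CD1D  (4 entries read)
#1 VA=0x804280B21E (r,user):
  L0 @0x30[1] → 0x3F007  P=1,RW=1,US=1,PS=0
  L1 @0x3F[1] → 0x43007  P=1,RW=1,US=1,PS=0
  L2 @0x43[20] → 0x44007  P=1,RW=1,US=1,PS=0
  L3 @0x44[11] → 0x47007  P=1,RW=1,US=1,PS=0
  → PA=0x4721E  (4 entries read)

Entries read for #0: 4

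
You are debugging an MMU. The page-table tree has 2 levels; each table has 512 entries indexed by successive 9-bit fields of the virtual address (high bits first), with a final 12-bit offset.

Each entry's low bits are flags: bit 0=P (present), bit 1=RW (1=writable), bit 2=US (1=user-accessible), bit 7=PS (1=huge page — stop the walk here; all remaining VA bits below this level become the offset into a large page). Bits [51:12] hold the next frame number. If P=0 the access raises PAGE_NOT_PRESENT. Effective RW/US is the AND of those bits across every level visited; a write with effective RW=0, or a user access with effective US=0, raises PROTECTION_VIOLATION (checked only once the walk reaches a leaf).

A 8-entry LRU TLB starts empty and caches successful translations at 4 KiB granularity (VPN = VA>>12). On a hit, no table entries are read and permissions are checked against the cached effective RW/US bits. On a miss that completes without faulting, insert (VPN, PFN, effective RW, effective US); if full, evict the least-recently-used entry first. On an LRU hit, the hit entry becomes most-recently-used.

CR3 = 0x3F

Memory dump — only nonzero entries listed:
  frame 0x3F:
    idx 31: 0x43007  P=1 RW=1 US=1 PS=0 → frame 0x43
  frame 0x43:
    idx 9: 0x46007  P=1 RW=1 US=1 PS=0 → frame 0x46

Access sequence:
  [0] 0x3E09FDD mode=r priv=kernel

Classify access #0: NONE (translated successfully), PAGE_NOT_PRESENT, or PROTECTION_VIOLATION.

Trace:
#0 VA=0x3E09FDD (r,kernel):
  lvl0: tbl 0x3F, slot 31 ⇒ 0x43007 (P1/RW1/US1/PS0)
  lvl1: tbl 0x43, slot 9 ⇒ 0x46007 (P1/RW1/US1/PS0)
  → PA=0x46FDD  (2 entries read)

Access #0 fault: NONE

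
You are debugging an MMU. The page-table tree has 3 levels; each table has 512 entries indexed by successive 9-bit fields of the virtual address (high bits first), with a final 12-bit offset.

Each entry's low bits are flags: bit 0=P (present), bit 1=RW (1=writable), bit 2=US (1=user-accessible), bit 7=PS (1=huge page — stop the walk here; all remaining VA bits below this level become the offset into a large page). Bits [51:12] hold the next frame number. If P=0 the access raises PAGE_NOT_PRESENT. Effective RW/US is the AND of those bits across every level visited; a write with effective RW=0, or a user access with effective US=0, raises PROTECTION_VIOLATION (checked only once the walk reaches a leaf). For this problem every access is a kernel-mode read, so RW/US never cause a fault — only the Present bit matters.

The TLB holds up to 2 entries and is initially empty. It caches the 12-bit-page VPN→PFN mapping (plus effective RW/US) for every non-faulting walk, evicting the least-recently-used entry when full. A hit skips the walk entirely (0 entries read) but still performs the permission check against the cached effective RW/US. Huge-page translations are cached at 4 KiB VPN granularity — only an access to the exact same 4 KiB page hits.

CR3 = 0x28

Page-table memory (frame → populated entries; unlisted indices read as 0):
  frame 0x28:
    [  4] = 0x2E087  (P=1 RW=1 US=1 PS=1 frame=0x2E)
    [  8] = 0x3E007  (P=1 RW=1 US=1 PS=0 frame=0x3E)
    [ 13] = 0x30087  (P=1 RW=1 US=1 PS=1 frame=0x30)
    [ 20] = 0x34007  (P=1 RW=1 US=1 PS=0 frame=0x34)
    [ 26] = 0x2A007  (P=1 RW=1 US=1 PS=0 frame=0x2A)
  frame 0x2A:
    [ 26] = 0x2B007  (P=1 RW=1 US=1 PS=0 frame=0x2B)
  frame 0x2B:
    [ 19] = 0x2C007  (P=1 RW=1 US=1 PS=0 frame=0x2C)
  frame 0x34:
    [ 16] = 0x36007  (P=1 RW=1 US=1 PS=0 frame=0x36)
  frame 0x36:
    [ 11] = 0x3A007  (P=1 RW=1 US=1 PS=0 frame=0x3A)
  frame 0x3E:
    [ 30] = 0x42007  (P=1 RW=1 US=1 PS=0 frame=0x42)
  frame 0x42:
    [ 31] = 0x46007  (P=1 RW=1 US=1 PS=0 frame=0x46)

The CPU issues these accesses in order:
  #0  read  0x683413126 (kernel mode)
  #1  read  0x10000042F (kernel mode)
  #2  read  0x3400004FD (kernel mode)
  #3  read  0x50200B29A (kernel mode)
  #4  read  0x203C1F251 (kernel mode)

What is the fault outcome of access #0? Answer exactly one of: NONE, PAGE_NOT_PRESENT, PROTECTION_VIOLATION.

Trace:
#0 VA=0x683413126 (r,kernel):
  L0 @0x28[26] → 0x2A007  P=1,RW=1,US=1,PS=0
  L1 @0x2A[26] → 0x2B007  P=1,RW=1,US=1,PS=0
  L2 @0x2B[19] → 0x2C007  P=1,RW=1,US=1,PS=0
  ⇒ phys 0x2C126  [3 reads]
#1 VA=0x10000042F (r,kernel):
  L0 @0x28[4] → 0x2E087  P=1,RW=1,US=1,PS=1
  ⇒ phys 0x2E42F (huge @L0)  [1 reads]
#2 VA=0x3400004FD (r,kernel):
  L0 @0x28[13] → 0x30087  P=1,RW=1,US=1,PS=1
  ⇒ phys 0x304FD (huge @L0)  [1 reads]
#3 VA=0x50200B29A (r,kernel):
  L0 @0x28[20] → 0x34007  P=1,RW=1,US=1,PS=0
  L1 @0x34[16] → 0x36007  P=1,RW=1,US=1,PS=0
  L2 @0x36[11] → 0x3A007  P=1,RW=1,US=1,PS=0
  ⇒ phys 0x3A29A  [3 reads]
#4 VA=0x203C1F251 (r,kernel):
  L0 @0x28[8] → 0x3E007  P=1,RW=1,US=1,PS=0
  L1 @0x3E[30] → 0x42007  P=1,RW=1,US=1,PS=0
  L2 @0x42[31] → 0x46007  P=1,RW=1,US=1,PS=0
  ⇒ phys 0x46251  [3 reads]

Access #0 fault: NONE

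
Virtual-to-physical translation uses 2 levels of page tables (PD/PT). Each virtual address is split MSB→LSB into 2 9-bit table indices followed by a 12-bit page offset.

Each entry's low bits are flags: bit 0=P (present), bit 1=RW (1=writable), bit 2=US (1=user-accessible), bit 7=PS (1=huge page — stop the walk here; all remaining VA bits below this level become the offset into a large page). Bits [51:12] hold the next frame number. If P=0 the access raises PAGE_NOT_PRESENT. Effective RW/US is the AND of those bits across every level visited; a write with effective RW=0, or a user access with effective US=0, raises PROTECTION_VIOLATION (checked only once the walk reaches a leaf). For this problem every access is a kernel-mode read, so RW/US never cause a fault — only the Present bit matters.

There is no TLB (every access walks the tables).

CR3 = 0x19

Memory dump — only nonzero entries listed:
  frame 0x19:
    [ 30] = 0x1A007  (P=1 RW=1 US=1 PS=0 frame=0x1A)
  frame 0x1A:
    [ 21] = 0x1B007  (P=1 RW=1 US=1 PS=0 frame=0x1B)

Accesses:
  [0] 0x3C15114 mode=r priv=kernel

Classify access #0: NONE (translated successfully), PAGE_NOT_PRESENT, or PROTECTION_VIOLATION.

Per-access translation:
#0 VA=0x3C15114 (r,kernel):
  L0: frame=0x19 idx=30 entry=0x1A007 [P=1 RW=1 US=1 PS=0]
  L1: frame=0x1A idx=21 entry=0x1B007 [P=1 RW=1 US=1 PS=0]
  ✓ 0x1B114  — 2 lookups

Access #0 fault: NONE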